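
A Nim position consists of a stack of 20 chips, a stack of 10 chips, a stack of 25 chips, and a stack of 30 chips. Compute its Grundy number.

25

Nim-sum: 20 ⊕ 10 ⊕ 25 ⊕ 30 = 25.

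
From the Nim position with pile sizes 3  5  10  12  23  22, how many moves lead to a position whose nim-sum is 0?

3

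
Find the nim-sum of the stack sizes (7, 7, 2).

Compute the nim-sum pairwise:
7 XOR 7 = 0
0 XOR 2 = 2

2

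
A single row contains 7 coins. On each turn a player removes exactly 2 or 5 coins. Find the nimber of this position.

0

Compute g(0), g(1), … for moves {2, 5}:
k:     0  1  2  3  4  5  6  7
g(k):  0  0  1  1  0  2  1  0
So g(7) = 0.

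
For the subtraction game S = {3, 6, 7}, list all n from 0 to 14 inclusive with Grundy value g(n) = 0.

0, 1, 2, 10, 11, 12

Grundy values for subtraction set {3, 6, 7}:
g(0) = mex{} = 0
g(1) = mex{} = 0
g(2) = mex{} = 0
g(3) = mex{0} = 1
g(4) = mex{0} = 1
g(5) = mex{0} = 1
g(6) = mex{0,1} = 2
g(7) = mex{0,1} = 2
g(8) = mex{0,1} = 2
g(9) = mex{0,1,2} = 3
g(10) = mex{1,2} = 0
g(11) = mex{1,2} = 0
g(12) = mex{1,2,3} = 0
g(13) = mex{0,2} = 1
g(14) = mex{0,2} = 1
The P-positions (g = 0) in 0..14 are 0, 1, 2, 10, 11, 12.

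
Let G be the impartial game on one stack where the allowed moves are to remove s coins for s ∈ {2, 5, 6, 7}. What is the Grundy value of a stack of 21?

2

Compute g(0), g(1), … for moves {2, 5, 6, 7}:
k:     0  1  2  3  4  5  6  7  8  9 10 11 12 13 14 15 16 17 18 19 20 21
g(k):  0  0  1  1  0  2  1  3  2  2  3  3  0  0  1  1  0  2  1  3  2  2
So g(21) = 2.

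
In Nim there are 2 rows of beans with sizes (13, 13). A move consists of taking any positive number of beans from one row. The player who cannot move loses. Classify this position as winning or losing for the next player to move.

Losing position

Nim-sum: 13 XOR 13 = 0.
The nim-sum is 0, so this is a P-position: the player to move is in a losing position under optimal play.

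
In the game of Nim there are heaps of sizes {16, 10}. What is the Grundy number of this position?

26

Write each in binary and XOR column by column:
  10000  (16)
  01010  (10)
  -----
  11010  (26)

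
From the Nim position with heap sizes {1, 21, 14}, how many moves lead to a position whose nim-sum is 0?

Write each in binary and XOR column by column:
  00001  (1)
  10101  (21)
  01110  (14)
  -----
  11010  (26)
The overall nim-sum is X = 26. A heap of size p has a winning move iff p XOR X < p (reduce it to p XOR X).
  1: 1 XOR 26 = 27 ≥ 1 — no move.
  21: 21 XOR 26 = 15 < 21 — winning move (to 15).
  14: 14 XOR 26 = 20 ≥ 14 — no move.
That gives 1 winning move.

1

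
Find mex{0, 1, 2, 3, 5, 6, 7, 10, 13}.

4

The values 0, 1, 2, 3 are all present; 4 is the first non-negative integer missing from the set.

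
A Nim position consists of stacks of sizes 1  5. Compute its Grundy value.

4

Nim-sum: 1 ^ 5 = 4.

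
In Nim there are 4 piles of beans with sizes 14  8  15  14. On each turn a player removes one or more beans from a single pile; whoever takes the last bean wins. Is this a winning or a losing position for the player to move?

Winning position

Nim-sum: 14 ^ 8 ^ 15 ^ 14 = 7.
The nim-sum is 7 ≠ 0, so this is an N-position: the player to move can win.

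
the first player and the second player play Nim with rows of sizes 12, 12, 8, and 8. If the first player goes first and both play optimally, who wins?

the second player wins

In binary:
  1100  (12)
  1100  (12)
  1000  (8)
  1000  (8)
  ----
  0000  (0)
The nim-sum is 0, so this is a P-position: the player to move is in a losing position under optimal play; the first player is about to move from it and so loses — the second player wins.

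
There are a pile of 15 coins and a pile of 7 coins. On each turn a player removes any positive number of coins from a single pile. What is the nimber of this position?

8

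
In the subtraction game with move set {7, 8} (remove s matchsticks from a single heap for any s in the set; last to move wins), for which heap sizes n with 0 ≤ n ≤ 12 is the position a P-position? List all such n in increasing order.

0, 1, 2, 3, 4, 5, 6

Grundy values for subtraction set {7, 8}:
g(0) = mex{} = 0
g(1) = mex{} = 0
g(2) = mex{} = 0
g(3) = mex{} = 0
g(4) = mex{} = 0
g(5) = mex{} = 0
g(6) = mex{} = 0
g(7) = mex{0} = 1
g(8) = mex{0} = 1
g(9) = mex{0} = 1
g(10) = mex{0} = 1
g(11) = mex{0} = 1
g(12) = mex{0} = 1
The P-positions (g = 0) in 0..12 are 0, 1, 2, 3, 4, 5, 6.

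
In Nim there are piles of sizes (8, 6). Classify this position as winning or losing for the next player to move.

Winning position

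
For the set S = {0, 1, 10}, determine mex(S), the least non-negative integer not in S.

The values 0, 1 are all present; 2 is the first non-negative integer missing from the set.

2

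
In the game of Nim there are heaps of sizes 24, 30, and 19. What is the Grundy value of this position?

Compute the nim-sum pairwise:
24 ⊕ 30 = 6
6 ⊕ 19 = 21

21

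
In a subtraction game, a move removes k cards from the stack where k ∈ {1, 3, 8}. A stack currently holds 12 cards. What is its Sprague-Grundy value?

1

Grundy values for subtraction set {1, 3, 8}:
k:     0  1  2  3  4  5  6  7  8  9 10 11 12
g(k):  0  1  0  1  0  1  0  1  2  3  2  0  1
So g(12) = 1.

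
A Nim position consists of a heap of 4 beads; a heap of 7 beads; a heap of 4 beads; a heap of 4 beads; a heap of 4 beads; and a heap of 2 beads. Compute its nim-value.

Nim-sum: 4 XOR 7 XOR 4 XOR 4 XOR 4 XOR 2 = 5.

5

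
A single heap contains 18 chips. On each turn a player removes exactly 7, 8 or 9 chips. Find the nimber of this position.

Grundy values for subtraction set {7, 8, 9}:
k:     0  1  2  3  4  5  6  7  8  9 10 11 12 13 14 15 16 17 18
g(k):  0  0  0  0  0  0  0  1  1  1  1  1  1  1  2  2  0  0  0
So g(18) = 0.

0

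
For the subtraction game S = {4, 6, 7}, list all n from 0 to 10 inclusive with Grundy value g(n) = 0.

0, 1, 2, 3

Compute g(0), g(1), … for moves {4, 6, 7}:
g(0) = mex{} = 0
g(1) = mex{} = 0
g(2) = mex{} = 0
g(3) = mex{} = 0
g(4) = mex{0} = 1
g(5) = mex{0} = 1
g(6) = mex{0} = 1
g(7) = mex{0} = 1
g(8) = mex{0,1} = 2
g(9) = mex{0,1} = 2
g(10) = mex{0,1} = 2
The P-positions (g = 0) in 0..10 are 0, 1, 2, 3.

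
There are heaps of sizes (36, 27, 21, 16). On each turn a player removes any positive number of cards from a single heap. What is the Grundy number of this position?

58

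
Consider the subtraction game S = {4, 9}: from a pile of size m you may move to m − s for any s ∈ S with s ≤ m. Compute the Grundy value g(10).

Compute g(0), g(1), … for moves {4, 9}:
g(0) = mex{} = 0
g(1) = mex{} = 0
g(2) = mex{} = 0
g(3) = mex{} = 0
g(4) = mex{0} = 1
g(5) = mex{0} = 1
g(6) = mex{0} = 1
g(7) = mex{0} = 1
g(8) = mex{1} = 0
g(9) = mex{0,1} = 2
g(10) = mex{0,1} = 2
So g(10) = 2.

2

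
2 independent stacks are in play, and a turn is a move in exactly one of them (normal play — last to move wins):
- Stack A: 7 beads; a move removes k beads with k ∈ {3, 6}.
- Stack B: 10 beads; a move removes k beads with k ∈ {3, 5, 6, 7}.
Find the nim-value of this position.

2

Build the Grundy sequence for stack A with g(k) = mex{g(k−s) : s ∈ {3, 6}, s ≤ k}:
k:     0  1  2  3  4  5  6  7
g(k):  0  0  0  1  1  1  2  2
So g(7) = 2.
For stack B, compute g(0), g(1), … with moves {3, 5, 6, 7}:
k:     0  1  2  3  4  5  6  7  8  9 10
g(k):  0  0  0  1  1  1  2  2  2  3  0
So g(10) = 0.
The value of a disjunctive sum is the nim-sum of the parts.
Combined value = 2 XOR 0 = 2.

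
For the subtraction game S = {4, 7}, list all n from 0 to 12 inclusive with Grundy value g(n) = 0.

0, 1, 2, 3, 11, 12

Compute g(0), g(1), … for moves {4, 7}:
g(0) = mex{} = 0
g(1) = mex{} = 0
g(2) = mex{} = 0
g(3) = mex{} = 0
g(4) = mex{0} = 1
g(5) = mex{0} = 1
g(6) = mex{0} = 1
g(7) = mex{0} = 1
g(8) = mex{0,1} = 2
g(9) = mex{0,1} = 2
g(10) = mex{0,1} = 2
g(11) = mex{1} = 0
g(12) = mex{1,2} = 0
The P-positions (g = 0) in 0..12 are 0, 1, 2, 3, 11, 12.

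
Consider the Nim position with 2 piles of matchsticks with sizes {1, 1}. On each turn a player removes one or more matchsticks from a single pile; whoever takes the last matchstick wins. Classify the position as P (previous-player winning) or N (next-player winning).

P-position

Compute the nim-sum pairwise:
1 ^ 1 = 0
The nim-sum is 0, so this is a P-position: the player to move is in a losing position under optimal play.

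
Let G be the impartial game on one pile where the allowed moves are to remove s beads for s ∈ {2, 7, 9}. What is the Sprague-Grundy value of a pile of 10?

Build the Grundy sequence with g(k) = mex{g(k−s) : s ∈ {2, 7, 9}, s ≤ k}:
g(0) = mex{} = 0
g(1) = mex{} = 0
g(2) = mex{0} = 1
g(3) = mex{0} = 1
g(4) = mex{1} = 0
g(5) = mex{1} = 0
g(6) = mex{0} = 1
g(7) = mex{0} = 1
g(8) = mex{0,1} = 2
g(9) = mex{0,1} = 2
g(10) = mex{0,1,2} = 3
So g(10) = 3.

3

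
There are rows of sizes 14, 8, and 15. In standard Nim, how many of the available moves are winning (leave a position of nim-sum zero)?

In binary:
  1110  (14)
  1000  (8)
  1111  (15)
  ----
  1001  (9)
The overall nim-sum is X = 9. A row of size p has a winning move iff p XOR X < p (reduce it to p XOR X).
  14: 14 XOR 9 = 7 < 14 — winning move (to 7).
  8: 8 XOR 9 = 1 < 8 — winning move (to 1).
  15: 15 XOR 9 = 6 < 15 — winning move (to 6).
That gives 3 winning moves.

3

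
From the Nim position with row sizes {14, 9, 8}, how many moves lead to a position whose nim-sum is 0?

Nim-sum: 14 XOR 9 XOR 8 = 15.
The overall nim-sum is X = 15. A row of size p has a winning move iff p XOR X < p (reduce it to p XOR X).
  14: 14 XOR 15 = 1 < 14 — winning move (to 1).
  9: 9 XOR 15 = 6 < 9 — winning move (to 6).
  8: 8 XOR 15 = 7 < 8 — winning move (to 7).
That gives 3 winning moves.

3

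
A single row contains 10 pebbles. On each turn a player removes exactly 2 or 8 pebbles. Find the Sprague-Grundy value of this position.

0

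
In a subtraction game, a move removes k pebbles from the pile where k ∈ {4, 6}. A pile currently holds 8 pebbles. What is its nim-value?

Build the Grundy sequence with g(k) = mex{g(k−s) : s ∈ {4, 6}, s ≤ k}:
g(0) = mex{} = 0
g(1) = mex{} = 0
g(2) = mex{} = 0
g(3) = mex{} = 0
g(4) = mex{0} = 1
g(5) = mex{0} = 1
g(6) = mex{0} = 1
g(7) = mex{0} = 1
g(8) = mex{0,1} = 2
So g(8) = 2.

2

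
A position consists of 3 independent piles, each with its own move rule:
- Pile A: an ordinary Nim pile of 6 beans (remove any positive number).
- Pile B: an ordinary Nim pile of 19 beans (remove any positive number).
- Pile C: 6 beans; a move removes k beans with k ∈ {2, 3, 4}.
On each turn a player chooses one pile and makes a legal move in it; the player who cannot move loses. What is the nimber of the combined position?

21

Pile A is a plain Nim pile of size 6, so its Grundy value is 6.
Pile B is a plain Nim pile of size 19, so its Grundy value is 19.
Grundy values for pile C (subtraction set {2, 3, 4}):
g(0) = mex{} = 0
g(1) = mex{} = 0
g(2) = mex{0} = 1
g(3) = mex{0} = 1
g(4) = mex{0,1} = 2
g(5) = mex{0,1} = 2
g(6) = mex{1,2} = 0
So g(6) = 0.
The value of a disjunctive sum is the nim-sum of the parts.
Combined value = 6 XOR 19 XOR 0 = 21.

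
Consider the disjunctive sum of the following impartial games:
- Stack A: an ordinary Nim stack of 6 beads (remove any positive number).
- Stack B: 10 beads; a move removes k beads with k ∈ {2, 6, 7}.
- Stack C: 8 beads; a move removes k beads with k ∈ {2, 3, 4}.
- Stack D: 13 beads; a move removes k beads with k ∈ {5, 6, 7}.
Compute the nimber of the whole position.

4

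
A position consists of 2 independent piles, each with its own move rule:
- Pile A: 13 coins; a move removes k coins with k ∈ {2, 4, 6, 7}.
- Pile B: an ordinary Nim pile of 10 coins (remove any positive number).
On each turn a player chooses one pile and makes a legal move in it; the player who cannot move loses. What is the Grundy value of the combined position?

8

Grundy values for pile A (subtraction set {2, 4, 6, 7}):
k:     0  1  2  3  4  5  6  7  8  9 10 11 12 13
g(k):  0  0  1  1  2  2  3  3  4  0  0  1  1  2
So g(13) = 2.
Pile B is a plain Nim pile of size 10, so its Grundy value is 10.
The value of a disjunctive sum is the nim-sum of the parts.
Combined value = 2 ⊕ 10 = 8.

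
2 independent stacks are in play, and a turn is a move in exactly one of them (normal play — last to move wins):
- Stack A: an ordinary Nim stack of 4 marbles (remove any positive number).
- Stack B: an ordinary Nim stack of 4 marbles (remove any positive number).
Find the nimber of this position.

0

Stack A is a plain Nim stack of size 4, so its Grundy value is 4.
Stack B is a plain Nim stack of size 4, so its Grundy value is 4.
The value of a disjunctive sum is the nim-sum of the parts.
Combined value = 4 XOR 4 = 0.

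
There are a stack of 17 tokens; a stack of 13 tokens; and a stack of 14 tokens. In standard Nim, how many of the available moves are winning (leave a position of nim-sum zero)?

1

Bitwise XOR of the heap sizes:
  10001  (17)
  01101  (13)
  01110  (14)
  -----
  10010  (18)
The overall nim-sum is X = 18. A stack of size p has a winning move iff p XOR X < p (reduce it to p XOR X).
  17: 17 XOR 18 = 3 < 17 — winning move (to 3).
  13: 13 XOR 18 = 31 ≥ 13 — no move.
  14: 14 XOR 18 = 28 ≥ 14 — no move.
That gives 1 winning move.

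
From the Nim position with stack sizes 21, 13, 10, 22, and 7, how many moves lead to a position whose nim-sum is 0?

3

Compute the nim-sum pairwise:
21 ⊕ 13 = 24
24 ⊕ 10 = 18
18 ⊕ 22 = 4
4 ⊕ 7 = 3
The overall nim-sum is X = 3. A stack of size p has a winning move iff p XOR X < p (reduce it to p XOR X).
  21: 21 XOR 3 = 22 ≥ 21 — no move.
  13: 13 XOR 3 = 14 ≥ 13 — no move.
  10: 10 XOR 3 = 9 < 10 — winning move (to 9).
  22: 22 XOR 3 = 21 < 22 — winning move (to 21).
  7: 7 XOR 3 = 4 < 7 — winning move (to 4).
That gives 3 winning moves.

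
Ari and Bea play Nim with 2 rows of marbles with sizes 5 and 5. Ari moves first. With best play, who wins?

Bea wins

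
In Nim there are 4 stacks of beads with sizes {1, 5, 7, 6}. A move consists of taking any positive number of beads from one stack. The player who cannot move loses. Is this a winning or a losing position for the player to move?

Nim-sum: 1 ^ 5 ^ 7 ^ 6 = 5.
The nim-sum is 5 ≠ 0, so this is an N-position: the player to move can win.

Winning position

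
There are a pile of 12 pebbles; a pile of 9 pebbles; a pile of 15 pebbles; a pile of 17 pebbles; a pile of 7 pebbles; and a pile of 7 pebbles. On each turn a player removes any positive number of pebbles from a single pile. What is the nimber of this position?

Nim-sum: 12 ⊕ 9 ⊕ 15 ⊕ 17 ⊕ 7 ⊕ 7 = 27.

27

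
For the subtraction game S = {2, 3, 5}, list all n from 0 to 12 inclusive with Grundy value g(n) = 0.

Build the Grundy sequence with g(k) = mex{g(k−s) : s ∈ {2, 3, 5}, s ≤ k}:
k:     0  1  2  3  4  5  6  7  8  9 10 11 12
g(k):  0  0  1  1  2  2  3  0  0  1  1  2  2
The P-positions (g = 0) in 0..12 are 0, 1, 7, 8.

0, 1, 7, 8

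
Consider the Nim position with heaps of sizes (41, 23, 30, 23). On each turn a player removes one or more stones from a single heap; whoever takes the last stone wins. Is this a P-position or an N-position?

N-position

Nim-sum: 41 ^ 23 ^ 30 ^ 23 = 55.
The nim-sum is 55 ≠ 0, so this is an N-position: the player to move can win.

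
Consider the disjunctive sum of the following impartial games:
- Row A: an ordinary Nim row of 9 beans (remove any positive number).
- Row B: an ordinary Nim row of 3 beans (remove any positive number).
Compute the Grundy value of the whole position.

10

Row A is a plain Nim row of size 9, so its Grundy value is 9.
Row B is a plain Nim row of size 3, so its Grundy value is 3.
By the Sprague-Grundy theorem, the Grundy value of a sum of independent games is the XOR of the component values.
Combined value = 9 XOR 3 = 10.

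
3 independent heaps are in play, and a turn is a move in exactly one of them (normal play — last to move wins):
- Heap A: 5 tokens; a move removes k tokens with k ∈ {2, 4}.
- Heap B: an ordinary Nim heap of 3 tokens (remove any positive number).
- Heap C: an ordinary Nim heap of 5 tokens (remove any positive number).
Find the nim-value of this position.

Build the Grundy sequence for heap A with g(k) = mex{g(k−s) : s ∈ {2, 4}, s ≤ k}:
g(0) = mex{} = 0
g(1) = mex{} = 0
g(2) = mex{0} = 1
g(3) = mex{0} = 1
g(4) = mex{0,1} = 2
g(5) = mex{0,1} = 2
So g(5) = 2.
Heap B is a plain Nim heap of size 3, so its Grundy value is 3.
Heap C is a plain Nim heap of size 5, so its Grundy value is 5.
The value of a disjunctive sum is the nim-sum of the parts.
Combined value = 2 ⊕ 3 ⊕ 5 = 4.

4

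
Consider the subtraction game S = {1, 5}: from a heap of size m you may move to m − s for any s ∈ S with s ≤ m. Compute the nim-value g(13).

1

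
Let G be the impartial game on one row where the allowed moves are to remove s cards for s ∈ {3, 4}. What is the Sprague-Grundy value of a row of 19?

Compute g(0), g(1), … for moves {3, 4}:
k:     0  1  2  3  4  5  6  7  8  9 10 11 12 13 14 15 16 17 18 19
g(k):  0  0  0  1  1  1  2  0  0  0  1  1  1  2  0  0  0  1  1  1
So g(19) = 1.

1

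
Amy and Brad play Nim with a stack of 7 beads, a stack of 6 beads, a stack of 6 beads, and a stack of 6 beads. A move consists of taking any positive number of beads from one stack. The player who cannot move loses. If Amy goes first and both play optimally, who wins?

Amy wins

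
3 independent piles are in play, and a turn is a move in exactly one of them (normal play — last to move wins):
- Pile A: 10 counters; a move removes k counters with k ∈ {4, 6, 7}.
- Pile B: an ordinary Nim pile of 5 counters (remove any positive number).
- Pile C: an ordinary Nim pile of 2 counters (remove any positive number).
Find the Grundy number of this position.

5

For pile A, compute g(0), g(1), … with moves {4, 6, 7}:
g(0) = mex{} = 0
g(1) = mex{} = 0
g(2) = mex{} = 0
g(3) = mex{} = 0
g(4) = mex{0} = 1
g(5) = mex{0} = 1
g(6) = mex{0} = 1
g(7) = mex{0} = 1
g(8) = mex{0,1} = 2
g(9) = mex{0,1} = 2
g(10) = mex{0,1} = 2
So g(10) = 2.
Pile B is a plain Nim pile of size 5, so its Grundy value is 5.
Pile C is a plain Nim pile of size 2, so its Grundy value is 2.
By the Sprague-Grundy theorem, the Grundy value of a sum of independent games is the XOR of the component values.
Combined value = 2 XOR 5 XOR 2 = 5.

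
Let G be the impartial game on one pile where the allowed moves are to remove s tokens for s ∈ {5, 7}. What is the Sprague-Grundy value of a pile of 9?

Grundy values for subtraction set {5, 7}:
g(0) = mex{} = 0
g(1) = mex{} = 0
g(2) = mex{} = 0
g(3) = mex{} = 0
g(4) = mex{} = 0
g(5) = mex{0} = 1
g(6) = mex{0} = 1
g(7) = mex{0} = 1
g(8) = mex{0} = 1
g(9) = mex{0} = 1
So g(9) = 1.

1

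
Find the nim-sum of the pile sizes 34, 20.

Nim-sum: 34 ⊕ 20 = 54.

54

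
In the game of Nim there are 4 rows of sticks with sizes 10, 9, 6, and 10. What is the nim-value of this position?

15

In binary:
  1010  (10)
  1001  (9)
  0110  (6)
  1010  (10)
  ----
  1111  (15)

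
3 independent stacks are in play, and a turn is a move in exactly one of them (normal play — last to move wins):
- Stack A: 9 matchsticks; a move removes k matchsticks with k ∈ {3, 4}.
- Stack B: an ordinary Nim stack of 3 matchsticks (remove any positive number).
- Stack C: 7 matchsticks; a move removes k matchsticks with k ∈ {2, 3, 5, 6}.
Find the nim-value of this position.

0

Build the Grundy sequence for stack A with g(k) = mex{g(k−s) : s ∈ {3, 4}, s ≤ k}:
g(0) = mex{} = 0
g(1) = mex{} = 0
g(2) = mex{} = 0
g(3) = mex{0} = 1
g(4) = mex{0} = 1
g(5) = mex{0} = 1
g(6) = mex{0,1} = 2
g(7) = mex{1} = 0
g(8) = mex{1} = 0
g(9) = mex{1,2} = 0
So g(9) = 0.
Stack B is a plain Nim stack of size 3, so its Grundy value is 3.
Build the Grundy sequence for stack C with g(k) = mex{g(k−s) : s ∈ {2, 3, 5, 6}, s ≤ k}:
k:     0  1  2  3  4  5  6  7
g(k):  0  0  1  1  2  2  3  3
So g(7) = 3.
The value of a disjunctive sum is the nim-sum of the parts.
Combined value = 0 XOR 3 XOR 3 = 0.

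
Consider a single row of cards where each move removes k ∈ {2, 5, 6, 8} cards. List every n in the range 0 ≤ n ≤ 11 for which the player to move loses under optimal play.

0, 1, 4, 11

Compute g(0), g(1), … for moves {2, 5, 6, 8}:
g(0) = mex{} = 0
g(1) = mex{} = 0
g(2) = mex{0} = 1
g(3) = mex{0} = 1
g(4) = mex{1} = 0
g(5) = mex{0,1} = 2
g(6) = mex{0} = 1
g(7) = mex{0,1,2} = 3
g(8) = mex{0,1} = 2
g(9) = mex{0,1,3} = 2
g(10) = mex{0,1,2} = 3
g(11) = mex{1,2} = 0
The P-positions (g = 0) in 0..11 are 0, 1, 4, 11.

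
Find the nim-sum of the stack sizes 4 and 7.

3

Nim-sum: 4 ⊕ 7 = 3.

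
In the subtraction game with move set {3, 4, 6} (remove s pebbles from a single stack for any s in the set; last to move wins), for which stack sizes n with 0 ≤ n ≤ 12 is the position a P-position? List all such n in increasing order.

0, 1, 2, 9, 10, 11

Build the Grundy sequence with g(k) = mex{g(k−s) : s ∈ {3, 4, 6}, s ≤ k}:
g(0) = mex{} = 0
g(1) = mex{} = 0
g(2) = mex{} = 0
g(3) = mex{0} = 1
g(4) = mex{0} = 1
g(5) = mex{0} = 1
g(6) = mex{0,1} = 2
g(7) = mex{0,1} = 2
g(8) = mex{0,1} = 2
g(9) = mex{1,2} = 0
g(10) = mex{1,2} = 0
g(11) = mex{1,2} = 0
g(12) = mex{0,2} = 1
The P-positions (g = 0) in 0..12 are 0, 1, 2, 9, 10, 11.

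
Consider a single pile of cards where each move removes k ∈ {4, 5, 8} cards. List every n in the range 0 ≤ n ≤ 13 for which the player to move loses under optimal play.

Compute g(0), g(1), … for moves {4, 5, 8}:
k:     0  1  2  3  4  5  6  7  8  9 10 11 12 13
g(k):  0  0  0  0  1  1  1  1  2  2  2  2  0  0
The P-positions (g = 0) in 0..13 are 0, 1, 2, 3, 12, 13.

0, 1, 2, 3, 12, 13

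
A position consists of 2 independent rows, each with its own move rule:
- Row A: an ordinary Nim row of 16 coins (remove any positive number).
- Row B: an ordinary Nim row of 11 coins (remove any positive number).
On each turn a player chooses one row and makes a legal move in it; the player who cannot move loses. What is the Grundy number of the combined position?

Row A is a plain Nim row of size 16, so its Grundy value is 16.
Row B is a plain Nim row of size 11, so its Grundy value is 11.
By the Sprague-Grundy theorem, the Grundy value of a sum of independent games is the XOR of the component values.
Combined value = 16 ⊕ 11 = 27.

27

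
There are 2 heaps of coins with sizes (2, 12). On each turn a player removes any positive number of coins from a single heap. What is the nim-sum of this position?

14

Write each in binary and XOR column by column:
  0010  (2)
  1100  (12)
  ----
  1110  (14)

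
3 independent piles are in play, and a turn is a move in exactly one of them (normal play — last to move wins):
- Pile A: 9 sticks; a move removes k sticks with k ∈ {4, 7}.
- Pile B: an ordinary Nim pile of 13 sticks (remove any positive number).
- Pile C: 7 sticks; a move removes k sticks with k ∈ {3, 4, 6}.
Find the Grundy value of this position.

For pile A, compute g(0), g(1), … with moves {4, 7}:
k:     0  1  2  3  4  5  6  7  8  9
g(k):  0  0  0  0  1  1  1  1  2  2
So g(9) = 2.
Pile B is a plain Nim pile of size 13, so its Grundy value is 13.
Build the Grundy sequence for pile C with g(k) = mex{g(k−s) : s ∈ {3, 4, 6}, s ≤ k}:
g(0) = mex{} = 0
g(1) = mex{} = 0
g(2) = mex{} = 0
g(3) = mex{0} = 1
g(4) = mex{0} = 1
g(5) = mex{0} = 1
g(6) = mex{0,1} = 2
g(7) = mex{0,1} = 2
So g(7) = 2.
By the Sprague-Grundy theorem, the Grundy value of a sum of independent games is the XOR of the component values.
Combined value = 2 ⊕ 13 ⊕ 2 = 13.

13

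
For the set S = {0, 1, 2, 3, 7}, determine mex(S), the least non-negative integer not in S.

4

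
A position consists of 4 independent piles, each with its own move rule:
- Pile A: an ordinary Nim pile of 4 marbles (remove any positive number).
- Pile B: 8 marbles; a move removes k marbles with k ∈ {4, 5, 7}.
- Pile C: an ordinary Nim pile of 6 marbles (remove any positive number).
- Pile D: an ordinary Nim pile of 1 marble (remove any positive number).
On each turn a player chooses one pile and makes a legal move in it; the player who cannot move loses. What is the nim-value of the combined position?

Pile A is a plain Nim pile of size 4, so its Grundy value is 4.
Build the Grundy sequence for pile B with g(k) = mex{g(k−s) : s ∈ {4, 5, 7}, s ≤ k}:
g(0) = mex{} = 0
g(1) = mex{} = 0
g(2) = mex{} = 0
g(3) = mex{} = 0
g(4) = mex{0} = 1
g(5) = mex{0} = 1
g(6) = mex{0} = 1
g(7) = mex{0} = 1
g(8) = mex{0,1} = 2
So g(8) = 2.
Pile C is a plain Nim pile of size 6, so its Grundy value is 6.
Pile D is a plain Nim pile of size 1, so its Grundy value is 1.
The value of a disjunctive sum is the nim-sum of the parts.
Combined value = 4 ⊕ 2 ⊕ 6 ⊕ 1 = 1.

1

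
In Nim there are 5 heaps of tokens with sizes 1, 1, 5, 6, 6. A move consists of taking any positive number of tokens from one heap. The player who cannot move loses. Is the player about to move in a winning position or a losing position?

Winning position

Compute the nim-sum pairwise:
1 XOR 1 = 0
0 XOR 5 = 5
5 XOR 6 = 3
3 XOR 6 = 5
The nim-sum is 5 ≠ 0, so this is an N-position: the player to move can win.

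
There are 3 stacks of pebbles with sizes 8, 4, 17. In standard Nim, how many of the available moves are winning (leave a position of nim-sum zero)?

Compute the nim-sum pairwise:
8 XOR 4 = 12
12 XOR 17 = 29
The overall nim-sum is X = 29. A stack of size p has a winning move iff p XOR X < p (reduce it to p XOR X).
  8: 8 XOR 29 = 21 ≥ 8 — no move.
  4: 4 XOR 29 = 25 ≥ 4 — no move.
  17: 17 XOR 29 = 12 < 17 — winning move (to 12).
That gives 1 winning move.

1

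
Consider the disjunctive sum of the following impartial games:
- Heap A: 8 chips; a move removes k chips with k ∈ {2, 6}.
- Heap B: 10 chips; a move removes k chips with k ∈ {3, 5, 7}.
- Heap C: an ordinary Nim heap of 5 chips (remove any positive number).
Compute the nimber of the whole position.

5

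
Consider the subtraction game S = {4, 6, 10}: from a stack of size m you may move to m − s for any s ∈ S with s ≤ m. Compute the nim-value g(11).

2

Compute g(0), g(1), … for moves {4, 6, 10}:
k:     0  1  2  3  4  5  6  7  8  9 10 11
g(k):  0  0  0  0  1  1  1  1  2  2  2  2
So g(11) = 2.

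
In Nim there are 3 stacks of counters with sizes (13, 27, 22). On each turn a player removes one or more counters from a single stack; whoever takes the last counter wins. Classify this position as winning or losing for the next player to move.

Losing position

Compute the nim-sum pairwise:
13 ⊕ 27 = 22
22 ⊕ 22 = 0
The nim-sum is 0, so this is a P-position: the player to move is in a losing position under optimal play.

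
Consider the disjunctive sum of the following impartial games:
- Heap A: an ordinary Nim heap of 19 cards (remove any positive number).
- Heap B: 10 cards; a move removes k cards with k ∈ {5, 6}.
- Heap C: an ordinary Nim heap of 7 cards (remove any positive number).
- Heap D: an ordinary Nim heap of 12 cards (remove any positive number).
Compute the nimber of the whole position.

26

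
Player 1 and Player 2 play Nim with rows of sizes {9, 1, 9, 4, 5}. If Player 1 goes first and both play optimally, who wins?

Player 2 wins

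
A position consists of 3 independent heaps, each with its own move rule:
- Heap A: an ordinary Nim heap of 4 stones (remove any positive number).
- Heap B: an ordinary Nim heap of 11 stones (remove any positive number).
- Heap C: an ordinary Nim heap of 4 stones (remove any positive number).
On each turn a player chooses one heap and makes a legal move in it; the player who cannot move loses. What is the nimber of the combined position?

11

Heap A is a plain Nim heap of size 4, so its Grundy value is 4.
Heap B is a plain Nim heap of size 11, so its Grundy value is 11.
Heap C is a plain Nim heap of size 4, so its Grundy value is 4.
The value of a disjunctive sum is the nim-sum of the parts.
Combined value = 4 ⊕ 11 ⊕ 4 = 11.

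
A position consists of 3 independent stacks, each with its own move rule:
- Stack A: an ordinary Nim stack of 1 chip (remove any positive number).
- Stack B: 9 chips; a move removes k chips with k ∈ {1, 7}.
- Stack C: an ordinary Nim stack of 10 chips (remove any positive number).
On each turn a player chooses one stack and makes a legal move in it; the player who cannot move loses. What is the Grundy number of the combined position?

10

Stack A is a plain Nim stack of size 1, so its Grundy value is 1.
Grundy values for stack B (subtraction set {1, 7}):
g(0) = mex{} = 0
g(1) = mex{0} = 1
g(2) = mex{1} = 0
g(3) = mex{0} = 1
g(4) = mex{1} = 0
g(5) = mex{0} = 1
g(6) = mex{1} = 0
g(7) = mex{0} = 1
g(8) = mex{1} = 0
g(9) = mex{0} = 1
So g(9) = 1.
Stack C is a plain Nim stack of size 10, so its Grundy value is 10.
The value of a disjunctive sum is the nim-sum of the parts.
Combined value = 1 ⊕ 1 ⊕ 10 = 10.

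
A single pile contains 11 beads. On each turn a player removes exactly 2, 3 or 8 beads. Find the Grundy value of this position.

0

Compute g(0), g(1), … for moves {2, 3, 8}:
g(0) = mex{} = 0
g(1) = mex{} = 0
g(2) = mex{0} = 1
g(3) = mex{0} = 1
g(4) = mex{0,1} = 2
g(5) = mex{1} = 0
g(6) = mex{1,2} = 0
g(7) = mex{0,2} = 1
g(8) = mex{0} = 1
g(9) = mex{0,1} = 2
g(10) = mex{1} = 0
g(11) = mex{1,2} = 0
So g(11) = 0.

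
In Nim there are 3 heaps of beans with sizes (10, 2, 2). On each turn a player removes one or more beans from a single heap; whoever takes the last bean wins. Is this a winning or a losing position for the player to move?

Compute the nim-sum pairwise:
10 ^ 2 = 8
8 ^ 2 = 10
The nim-sum is 10 ≠ 0, so this is an N-position: the player to move can win.

Winning position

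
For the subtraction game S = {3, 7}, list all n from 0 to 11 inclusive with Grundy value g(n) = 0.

0, 1, 2, 6, 10, 11

Grundy values for subtraction set {3, 7}:
k:     0  1  2  3  4  5  6  7  8  9 10 11
g(k):  0  0  0  1  1  1  0  2  2  1  0  0
The P-positions (g = 0) in 0..11 are 0, 1, 2, 6, 10, 11.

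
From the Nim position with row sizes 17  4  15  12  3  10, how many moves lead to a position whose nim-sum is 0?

1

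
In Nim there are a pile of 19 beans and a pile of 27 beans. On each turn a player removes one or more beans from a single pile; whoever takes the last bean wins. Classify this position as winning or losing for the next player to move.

Winning position

Nim-sum: 19 ⊕ 27 = 8.
The nim-sum is 8 ≠ 0, so this is an N-position: the player to move can win.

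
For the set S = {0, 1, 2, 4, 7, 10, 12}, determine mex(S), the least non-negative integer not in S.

The values 0, 1, 2 are all present; 3 is the first non-negative integer missing from the set.

3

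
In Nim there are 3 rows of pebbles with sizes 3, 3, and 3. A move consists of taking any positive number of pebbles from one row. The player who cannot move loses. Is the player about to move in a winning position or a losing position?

Winning position

Nim-sum: 3 ^ 3 ^ 3 = 3.
The nim-sum is 3 ≠ 0, so this is an N-position: the player to move can win.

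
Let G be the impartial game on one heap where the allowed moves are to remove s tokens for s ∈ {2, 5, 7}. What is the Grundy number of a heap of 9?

Compute g(0), g(1), … for moves {2, 5, 7}:
k:     0  1  2  3  4  5  6  7  8  9
g(k):  0  0  1  1  0  2  1  3  2  2
So g(9) = 2.

2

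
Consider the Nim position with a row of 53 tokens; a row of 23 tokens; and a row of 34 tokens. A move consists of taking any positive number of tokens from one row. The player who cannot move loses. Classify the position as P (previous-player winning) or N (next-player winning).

Nim-sum: 53 ⊕ 23 ⊕ 34 = 0.
The nim-sum is 0, so this is a P-position: the player to move is in a losing position under optimal play.

P-position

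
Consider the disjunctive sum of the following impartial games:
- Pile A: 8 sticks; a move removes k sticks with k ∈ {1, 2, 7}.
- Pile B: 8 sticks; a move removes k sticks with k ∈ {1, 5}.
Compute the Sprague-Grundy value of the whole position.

2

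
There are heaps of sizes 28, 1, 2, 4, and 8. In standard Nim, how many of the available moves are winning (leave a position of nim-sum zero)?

1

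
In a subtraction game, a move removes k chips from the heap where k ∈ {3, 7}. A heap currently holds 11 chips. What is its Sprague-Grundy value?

0

Compute g(0), g(1), … for moves {3, 7}:
k:     0  1  2  3  4  5  6  7  8  9 10 11
g(k):  0  0  0  1  1  1  0  2  2  1  0  0
So g(11) = 0.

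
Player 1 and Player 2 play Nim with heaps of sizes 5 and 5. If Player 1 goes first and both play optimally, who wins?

Player 2 wins

In binary:
  101  (5)
  101  (5)
  ---
  000  (0)
The nim-sum is 0, so this is a P-position: the player to move is in a losing position under optimal play; Player 1 is about to move from it and so loses — Player 2 wins.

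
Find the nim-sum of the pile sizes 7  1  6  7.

7

Compute the nim-sum pairwise:
7 ⊕ 1 = 6
6 ⊕ 6 = 0
0 ⊕ 7 = 7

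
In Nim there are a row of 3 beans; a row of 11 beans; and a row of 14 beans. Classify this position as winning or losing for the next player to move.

Bitwise XOR of the heap sizes:
  0011  (3)
  1011  (11)
  1110  (14)
  ----
  0110  (6)
The nim-sum is 6 ≠ 0, so this is an N-position: the player to move can win.

Winning position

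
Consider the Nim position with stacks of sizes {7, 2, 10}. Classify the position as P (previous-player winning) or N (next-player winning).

N-position

Compute the nim-sum pairwise:
7 ^ 2 = 5
5 ^ 10 = 15
The nim-sum is 15 ≠ 0, so this is an N-position: the player to move can win.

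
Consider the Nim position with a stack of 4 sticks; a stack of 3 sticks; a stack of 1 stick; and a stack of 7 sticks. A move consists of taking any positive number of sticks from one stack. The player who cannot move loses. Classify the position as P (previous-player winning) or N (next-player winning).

Nim-sum: 4 ^ 3 ^ 1 ^ 7 = 1.
The nim-sum is 1 ≠ 0, so this is an N-position: the player to move can win.

N-position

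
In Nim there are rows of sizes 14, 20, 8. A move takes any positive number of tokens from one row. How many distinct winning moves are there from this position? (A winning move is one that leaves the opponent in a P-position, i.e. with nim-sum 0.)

1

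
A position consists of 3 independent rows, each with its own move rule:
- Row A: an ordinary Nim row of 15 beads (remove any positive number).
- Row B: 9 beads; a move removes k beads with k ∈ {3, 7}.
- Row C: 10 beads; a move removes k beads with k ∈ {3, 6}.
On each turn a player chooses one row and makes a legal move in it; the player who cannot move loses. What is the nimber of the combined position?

14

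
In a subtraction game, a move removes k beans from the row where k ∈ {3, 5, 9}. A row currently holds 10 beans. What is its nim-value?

3

Grundy values for subtraction set {3, 5, 9}:
g(0) = mex{} = 0
g(1) = mex{} = 0
g(2) = mex{} = 0
g(3) = mex{0} = 1
g(4) = mex{0} = 1
g(5) = mex{0} = 1
g(6) = mex{0,1} = 2
g(7) = mex{0,1} = 2
g(8) = mex{1} = 0
g(9) = mex{0,1,2} = 3
g(10) = mex{0,1,2} = 3
So g(10) = 3.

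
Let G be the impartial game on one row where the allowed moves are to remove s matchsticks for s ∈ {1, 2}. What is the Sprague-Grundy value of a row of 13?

1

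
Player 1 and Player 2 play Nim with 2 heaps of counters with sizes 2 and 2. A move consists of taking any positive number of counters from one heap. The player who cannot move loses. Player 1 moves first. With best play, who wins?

Player 2 wins

Nim-sum: 2 ⊕ 2 = 0.
The nim-sum is 0, so this is a P-position: the player to move is in a losing position under optimal play; Player 1 is about to move from it and so loses — Player 2 wins.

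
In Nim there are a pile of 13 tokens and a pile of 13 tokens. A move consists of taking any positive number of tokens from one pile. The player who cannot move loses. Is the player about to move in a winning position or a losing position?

Compute the nim-sum pairwise:
13 XOR 13 = 0
The nim-sum is 0, so this is a P-position: the player to move is in a losing position under optimal play.

Losing position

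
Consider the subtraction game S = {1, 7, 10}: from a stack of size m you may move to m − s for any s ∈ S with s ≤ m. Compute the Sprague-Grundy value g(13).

3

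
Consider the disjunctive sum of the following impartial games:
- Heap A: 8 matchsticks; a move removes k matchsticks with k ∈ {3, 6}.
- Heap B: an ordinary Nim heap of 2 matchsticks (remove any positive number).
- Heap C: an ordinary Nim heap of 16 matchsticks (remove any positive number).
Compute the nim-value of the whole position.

16

Build the Grundy sequence for heap A with g(k) = mex{g(k−s) : s ∈ {3, 6}, s ≤ k}:
k:     0  1  2  3  4  5  6  7  8
g(k):  0  0  0  1  1  1  2  2  2
So g(8) = 2.
Heap B is a plain Nim heap of size 2, so its Grundy value is 2.
Heap C is a plain Nim heap of size 16, so its Grundy value is 16.
The value of a disjunctive sum is the nim-sum of the parts.
Combined value = 2 XOR 2 XOR 16 = 16.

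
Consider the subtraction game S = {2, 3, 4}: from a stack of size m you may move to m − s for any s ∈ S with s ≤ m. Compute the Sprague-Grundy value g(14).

1

Compute g(0), g(1), … for moves {2, 3, 4}:
k:     0  1  2  3  4  5  6  7  8  9 10 11 12 13 14
g(k):  0  0  1  1  2  2  0  0  1  1  2  2  0  0  1
So g(14) = 1.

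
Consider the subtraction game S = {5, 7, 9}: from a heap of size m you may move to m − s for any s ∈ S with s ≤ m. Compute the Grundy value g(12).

Build the Grundy sequence with g(k) = mex{g(k−s) : s ∈ {5, 7, 9}, s ≤ k}:
k:     0  1  2  3  4  5  6  7  8  9 10 11 12
g(k):  0  0  0  0  0  1  1  1  1  1  2  2  2
So g(12) = 2.

2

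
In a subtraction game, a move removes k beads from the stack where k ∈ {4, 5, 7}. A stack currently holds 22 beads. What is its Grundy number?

0

Compute g(0), g(1), … for moves {4, 5, 7}:
k:     0  1  2  3  4  5  6  7  8  9 10 11 12 13 14 15 16 17 18 19 20 21 22
g(k):  0  0  0  0  1  1  1  1  2  2  2  0  0  0  0  1  1  1  1  2  2  2  0
So g(22) = 0.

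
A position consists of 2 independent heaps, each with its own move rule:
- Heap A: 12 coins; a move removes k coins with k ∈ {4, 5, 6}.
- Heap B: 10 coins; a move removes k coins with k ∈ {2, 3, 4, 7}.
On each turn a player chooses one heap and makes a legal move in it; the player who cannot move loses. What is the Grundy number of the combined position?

For heap A, compute g(0), g(1), … with moves {4, 5, 6}:
g(0) = mex{} = 0
g(1) = mex{} = 0
g(2) = mex{} = 0
g(3) = mex{} = 0
g(4) = mex{0} = 1
g(5) = mex{0} = 1
g(6) = mex{0} = 1
g(7) = mex{0} = 1
g(8) = mex{0,1} = 2
g(9) = mex{0,1} = 2
g(10) = mex{1} = 0
g(11) = mex{1} = 0
g(12) = mex{1,2} = 0
So g(12) = 0.
For heap B, compute g(0), g(1), … with moves {2, 3, 4, 7}:
k:     0  1  2  3  4  5  6  7  8  9 10
g(k):  0  0  1  1  2  2  0  3  1  4  2
So g(10) = 2.
By the Sprague-Grundy theorem, the Grundy value of a sum of independent games is the XOR of the component values.
Combined value = 0 XOR 2 = 2.

2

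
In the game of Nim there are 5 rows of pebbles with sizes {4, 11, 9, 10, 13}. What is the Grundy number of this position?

1

Compute the nim-sum pairwise:
4 ^ 11 = 15
15 ^ 9 = 6
6 ^ 10 = 12
12 ^ 13 = 1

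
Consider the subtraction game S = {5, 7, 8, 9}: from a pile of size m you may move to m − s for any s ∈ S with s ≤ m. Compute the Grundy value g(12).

2

Build the Grundy sequence with g(k) = mex{g(k−s) : s ∈ {5, 7, 8, 9}, s ≤ k}:
g(0) = mex{} = 0
g(1) = mex{} = 0
g(2) = mex{} = 0
g(3) = mex{} = 0
g(4) = mex{} = 0
g(5) = mex{0} = 1
g(6) = mex{0} = 1
g(7) = mex{0} = 1
g(8) = mex{0} = 1
g(9) = mex{0} = 1
g(10) = mex{0,1} = 2
g(11) = mex{0,1} = 2
g(12) = mex{0,1} = 2
So g(12) = 2.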